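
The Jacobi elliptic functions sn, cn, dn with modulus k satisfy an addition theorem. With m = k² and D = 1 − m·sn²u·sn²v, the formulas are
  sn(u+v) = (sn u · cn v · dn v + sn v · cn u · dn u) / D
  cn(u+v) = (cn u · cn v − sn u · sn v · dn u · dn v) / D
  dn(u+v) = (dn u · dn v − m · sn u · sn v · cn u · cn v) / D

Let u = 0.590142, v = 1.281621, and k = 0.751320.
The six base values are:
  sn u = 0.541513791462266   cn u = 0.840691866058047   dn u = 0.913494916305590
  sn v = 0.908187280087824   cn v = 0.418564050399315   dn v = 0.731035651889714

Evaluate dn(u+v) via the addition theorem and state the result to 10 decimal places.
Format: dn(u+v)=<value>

m = k² = 0.5644817424
D = 1 − m·sn²u·sn²v = 0.8634726145810305
dn(u+v) = (dn u·dn v − m·sn u·sn v·cn u·cn v)/D = 0.5701110636689873/0.8634726145810305 = 0.6602537869085906

dn(u+v)=0.6602537869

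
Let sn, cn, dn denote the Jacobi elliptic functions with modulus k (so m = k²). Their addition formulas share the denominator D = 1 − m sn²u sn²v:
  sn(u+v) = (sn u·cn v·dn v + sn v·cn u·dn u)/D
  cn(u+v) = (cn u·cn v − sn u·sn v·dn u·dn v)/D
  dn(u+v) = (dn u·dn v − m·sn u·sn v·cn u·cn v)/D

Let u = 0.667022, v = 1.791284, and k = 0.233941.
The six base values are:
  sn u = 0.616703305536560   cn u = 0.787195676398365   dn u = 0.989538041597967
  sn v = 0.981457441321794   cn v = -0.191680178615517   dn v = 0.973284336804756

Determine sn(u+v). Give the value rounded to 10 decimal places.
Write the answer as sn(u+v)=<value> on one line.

sn(u+v)=0.6627524048

m = k² = 0.054728391481
D = 1 − m·sn²u·sn²v = 0.9799502860542196
sn(u+v) = (sn u·cn v·dn v + sn v·cn u·dn u)/D = 0.6494644086478562/0.9799502860542196 = 0.662752404780585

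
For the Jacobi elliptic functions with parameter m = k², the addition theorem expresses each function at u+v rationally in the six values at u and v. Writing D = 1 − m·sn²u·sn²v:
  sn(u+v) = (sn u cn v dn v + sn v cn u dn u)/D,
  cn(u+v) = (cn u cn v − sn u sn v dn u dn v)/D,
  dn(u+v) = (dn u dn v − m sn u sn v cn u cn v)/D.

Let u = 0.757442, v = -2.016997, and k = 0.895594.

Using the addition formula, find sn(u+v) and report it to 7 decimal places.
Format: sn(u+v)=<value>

sn(u+v)=-0.8749547

sn u = 0.6490491512492026, cn u = 0.7607464750248204, dn u = 0.8137003750398404
sn v = -0.9939715355422908, cn v = 0.1096384354672234, dn v = 0.4555798094085017
m = k² = 0.802088612836
D = 1 − m·sn²u·sn²v = 0.6661699567540835
sn(u+v) = (sn u·cn v·dn v + sn v·cn u·dn u)/D = -0.5828685604277173/0.6661699567540835 = -0.8749547386792213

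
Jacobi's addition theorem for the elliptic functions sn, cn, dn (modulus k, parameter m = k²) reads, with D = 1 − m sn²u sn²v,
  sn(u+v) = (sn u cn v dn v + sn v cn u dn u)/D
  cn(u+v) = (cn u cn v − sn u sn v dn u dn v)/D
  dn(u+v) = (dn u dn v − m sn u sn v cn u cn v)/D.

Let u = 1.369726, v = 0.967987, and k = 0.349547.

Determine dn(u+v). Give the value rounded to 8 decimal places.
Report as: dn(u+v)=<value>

dn(u+v)=0.96214336

sn u = 0.9720409628714016, cn u = 0.2348113423581544, dn u = 0.9405071117540346
sn v = 0.8149897884601682, cn v = 0.5794753184611492, dn v = 0.9585640096750835
m = k² = 0.122183105209
D = 1 − m·sn²u·sn²v = 0.9233195546376105
dn(u+v) = (dn u·dn v − m·sn u·sn v·cn u·cn v)/D = 0.8883657789701515/0.9233195546376105 = 0.9621433603437785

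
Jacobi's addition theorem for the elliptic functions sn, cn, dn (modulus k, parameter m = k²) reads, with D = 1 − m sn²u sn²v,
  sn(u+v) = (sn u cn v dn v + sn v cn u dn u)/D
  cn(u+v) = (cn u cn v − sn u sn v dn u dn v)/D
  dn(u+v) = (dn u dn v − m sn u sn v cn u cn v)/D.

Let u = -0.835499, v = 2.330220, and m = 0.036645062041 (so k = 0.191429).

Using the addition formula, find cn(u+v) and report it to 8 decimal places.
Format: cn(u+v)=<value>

sn u = -0.7395518117697291, cn u = 0.6730996343098926, dn u = 0.9899280095117536
sn v = 0.7430487040116013, cn v = -0.6692373446443942, dn v = 0.9898320452999964
m = k² = 0.036645062041
D = 1 − m·sn²u·sn²v = 0.9889340874432415
cn(u+v) = (cn u·cn v − sn u·sn v·dn u·dn v)/D = 0.08799356512913703/0.9889340874432415 = 0.088978189999126

cn(u+v)=0.08897819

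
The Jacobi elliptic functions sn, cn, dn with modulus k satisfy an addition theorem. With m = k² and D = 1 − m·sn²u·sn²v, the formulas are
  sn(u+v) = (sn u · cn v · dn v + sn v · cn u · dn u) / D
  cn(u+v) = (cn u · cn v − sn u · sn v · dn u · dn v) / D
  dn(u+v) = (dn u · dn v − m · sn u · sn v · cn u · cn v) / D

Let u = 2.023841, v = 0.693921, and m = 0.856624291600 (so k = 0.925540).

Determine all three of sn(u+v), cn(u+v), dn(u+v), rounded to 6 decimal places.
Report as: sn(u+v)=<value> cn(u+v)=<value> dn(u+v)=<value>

sn u = 0.9888758531052366, cn u = 0.1487432255445284, dn u = 0.4028996561495069
sn v = 0.6061133045445953, cn v = 0.7953783137941533, dn v = 0.8278279257365667
m = k² = 0.8566242916
D = 1 − m·sn²u·sn²v = 0.6922616900893685
sn(u+v) = (sn u·cn v·dn v + sn v·cn u·dn u)/D = 0.6874353550801343/0.6922616900893685 = 0.993028163946771
cn(u+v) = (cn u·cn v − sn u·sn v·dn u·dn v)/D = -0.08160196168744135/0.6922616900893685 = -0.1178773328867972
dn(u+v) = (dn u·dn v − m·sn u·sn v·cn u·cn v)/D = 0.272788491731168/0.6922616900893685 = 0.3940540053515774

sn(u+v)=0.993028 cn(u+v)=-0.117877 dn(u+v)=0.394054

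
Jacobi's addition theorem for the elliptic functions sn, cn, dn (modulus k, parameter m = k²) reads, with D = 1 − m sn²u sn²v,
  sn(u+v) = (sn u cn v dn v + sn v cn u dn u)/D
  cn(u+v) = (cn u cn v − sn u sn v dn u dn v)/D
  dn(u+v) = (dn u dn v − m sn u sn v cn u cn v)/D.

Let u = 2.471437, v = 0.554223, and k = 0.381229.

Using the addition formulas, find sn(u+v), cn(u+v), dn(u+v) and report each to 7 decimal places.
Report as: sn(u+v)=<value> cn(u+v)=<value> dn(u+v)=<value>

sn(u+v)=0.2378370 cn(u+v)=-0.9713051 dn(u+v)=0.9958810

sn u = 0.70612366942458, cn u = -0.7080885279951699, dn u = 0.9630857431638115
sn v = 0.5229872462866258, cn v = 0.8523405072044459, dn v = 0.9799226760473824
m = k² = 0.145335550441
D = 1 − m·sn²u·sn²v = 0.9801794548662764
sn(u+v) = (sn u·cn v·dn v + sn v·cn u·dn u)/D = 0.2331229774575427/0.9801794548662764 = 0.2378370371875904
cn(u+v) = (cn u·cn v − sn u·sn v·dn u·dn v)/D = -0.9520532764101391/0.9801794548662764 = -0.9713050724369912
dn(u+v) = (dn u·dn v − m·sn u·sn v·cn u·cn v)/D = 0.9761420547388183/0.9801794548662764 = 0.9958809582190142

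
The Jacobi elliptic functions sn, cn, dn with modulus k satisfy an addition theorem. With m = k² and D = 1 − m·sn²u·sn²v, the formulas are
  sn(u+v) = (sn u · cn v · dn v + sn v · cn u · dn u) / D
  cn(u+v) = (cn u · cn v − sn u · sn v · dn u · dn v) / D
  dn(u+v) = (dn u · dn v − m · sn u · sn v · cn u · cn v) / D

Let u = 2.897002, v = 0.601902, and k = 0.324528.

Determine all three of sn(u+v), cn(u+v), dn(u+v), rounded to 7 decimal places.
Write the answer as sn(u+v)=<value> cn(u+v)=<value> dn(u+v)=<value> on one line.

sn(u+v)=-0.2657351 cn(u+v)=-0.9640461 dn(u+v)=0.9962745

sn u = 0.3259027785039136, cn u = -0.9454032890589228, dn u = 0.9943911978053072
sn v = 0.5632775335661407, cn v = 0.8262677654245295, dn v = 0.9831502450973119
m = k² = 0.105318422784
D = 1 − m·sn²u·sn²v = 0.9964508420115332
sn(u+v) = (sn u·cn v·dn v + sn v·cn u·dn u)/D = -0.2647920000230227/0.9964508420115332 = -0.2657351360037868
cn(u+v) = (cn u·cn v − sn u·sn v·dn u·dn v)/D = -0.9606245246032921/0.9964508420115332 = -0.9640460764367276
dn(u+v) = (dn u·dn v − m·sn u·sn v·cn u·cn v)/D = 0.9927385859583753/0.9964508420115332 = 0.996274521635544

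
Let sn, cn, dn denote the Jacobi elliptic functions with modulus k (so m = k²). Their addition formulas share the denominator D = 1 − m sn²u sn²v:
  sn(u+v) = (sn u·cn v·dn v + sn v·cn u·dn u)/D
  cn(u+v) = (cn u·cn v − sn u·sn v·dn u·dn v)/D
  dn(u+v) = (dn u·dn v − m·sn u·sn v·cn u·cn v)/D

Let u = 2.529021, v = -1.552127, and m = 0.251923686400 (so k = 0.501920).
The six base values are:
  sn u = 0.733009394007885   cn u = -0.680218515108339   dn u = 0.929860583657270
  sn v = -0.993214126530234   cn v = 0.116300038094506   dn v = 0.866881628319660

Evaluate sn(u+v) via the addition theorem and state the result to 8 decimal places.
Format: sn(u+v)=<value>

sn(u+v)=0.81031753

m = k² = 0.2519236864
D = 1 − m·sn²u·sn²v = 0.8664715341010839
sn(u+v) = (sn u·cn v·dn v + sn v·cn u·dn u)/D = 0.7021170732582679/0.8664715341010839 = 0.8103175299194051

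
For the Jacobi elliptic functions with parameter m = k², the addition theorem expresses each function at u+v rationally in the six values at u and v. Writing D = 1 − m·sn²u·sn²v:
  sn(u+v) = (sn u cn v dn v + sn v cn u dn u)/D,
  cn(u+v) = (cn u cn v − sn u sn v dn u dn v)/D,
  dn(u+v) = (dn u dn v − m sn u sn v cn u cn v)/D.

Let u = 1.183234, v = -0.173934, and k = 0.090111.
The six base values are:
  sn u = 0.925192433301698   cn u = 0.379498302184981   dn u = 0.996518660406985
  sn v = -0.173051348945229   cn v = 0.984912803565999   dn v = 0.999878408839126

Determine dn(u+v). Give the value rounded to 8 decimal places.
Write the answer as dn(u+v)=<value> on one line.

dn(u+v)=0.99709096

m = k² = 0.008119992321
D = 1 − m·sn²u·sn²v = 0.9997918531988266
dn(u+v) = (dn u·dn v − m·sn u·sn v·cn u·cn v)/D = 0.996883418728753/0.9997918531988266 = 0.9970909600225605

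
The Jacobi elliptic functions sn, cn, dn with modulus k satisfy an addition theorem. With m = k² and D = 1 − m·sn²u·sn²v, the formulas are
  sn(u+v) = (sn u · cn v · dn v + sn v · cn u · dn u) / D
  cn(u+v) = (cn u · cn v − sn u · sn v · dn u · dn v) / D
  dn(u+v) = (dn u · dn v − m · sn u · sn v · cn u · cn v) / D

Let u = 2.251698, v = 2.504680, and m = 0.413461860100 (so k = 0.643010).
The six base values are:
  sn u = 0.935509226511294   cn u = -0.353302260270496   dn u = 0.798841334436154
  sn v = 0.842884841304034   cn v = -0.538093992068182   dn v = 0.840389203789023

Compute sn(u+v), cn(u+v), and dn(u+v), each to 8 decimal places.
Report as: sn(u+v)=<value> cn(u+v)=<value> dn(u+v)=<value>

m = k² = 0.4134618601
D = 1 − m·sn²u·sn²v = 0.7429201184162348
sn(u+v) = (sn u·cn v·dn v + sn v·cn u·dn u)/D = -0.6609345662846502/0.7429201184162348 = -0.8896441890598381
cn(u+v) = (cn u·cn v − sn u·sn v·dn u·dn v)/D = -0.3392577212646954/0.7429201184162348 = -0.4566543735387442
dn(u+v) = (dn u·dn v − m·sn u·sn v·cn u·cn v)/D = 0.6093569537188682/0.7429201184162348 = 0.8202186730625924

sn(u+v)=-0.88964419 cn(u+v)=-0.45665437 dn(u+v)=0.82021867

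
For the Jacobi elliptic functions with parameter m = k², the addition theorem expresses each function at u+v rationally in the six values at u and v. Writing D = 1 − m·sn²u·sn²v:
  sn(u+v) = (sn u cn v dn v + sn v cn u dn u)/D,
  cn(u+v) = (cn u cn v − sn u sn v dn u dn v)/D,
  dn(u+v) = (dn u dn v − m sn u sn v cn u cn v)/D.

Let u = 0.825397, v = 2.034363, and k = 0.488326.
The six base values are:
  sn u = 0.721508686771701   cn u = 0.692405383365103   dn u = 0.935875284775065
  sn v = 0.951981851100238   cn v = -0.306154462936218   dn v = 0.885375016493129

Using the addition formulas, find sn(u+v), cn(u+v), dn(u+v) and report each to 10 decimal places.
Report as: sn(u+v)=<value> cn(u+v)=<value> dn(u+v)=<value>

sn(u+v)=0.4747231371 cn(u+v)=-0.8801351846 dn(u+v)=0.9727587828

m = k² = 0.238462282276
D = 1 − m·sn²u·sn²v = 0.8874980208856863
sn(u+v) = (sn u·cn v·dn v + sn v·cn u·dn u)/D = 0.4213158446190715/0.8874980208856863 = 0.4747231370709037
cn(u+v) = (cn u·cn v − sn u·sn v·dn u·dn v)/D = -0.7811182344235273/0.8874980208856863 = -0.8801351845765285
dn(u+v) = (dn u·dn v − m·sn u·sn v·cn u·cn v)/D = 0.8633214945641507/0.8874980208856863 = 0.9727587828337821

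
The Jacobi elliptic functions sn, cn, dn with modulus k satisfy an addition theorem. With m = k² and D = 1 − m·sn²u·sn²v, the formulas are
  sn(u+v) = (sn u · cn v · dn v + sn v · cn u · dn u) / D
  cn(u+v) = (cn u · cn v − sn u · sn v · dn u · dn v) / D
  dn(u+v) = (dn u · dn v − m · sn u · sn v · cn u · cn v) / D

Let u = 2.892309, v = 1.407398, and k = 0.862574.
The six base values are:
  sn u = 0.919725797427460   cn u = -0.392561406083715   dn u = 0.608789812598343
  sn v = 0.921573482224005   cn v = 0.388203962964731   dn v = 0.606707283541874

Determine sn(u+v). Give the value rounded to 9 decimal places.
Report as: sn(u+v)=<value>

m = k² = 0.744033905476
D = 1 − m·sn²u·sn²v = 0.4654733011844879
sn(u+v) = (sn u·cn v·dn v + sn v·cn u·dn u)/D = -0.003624940255551518/0.4654733011844879 = -0.007787643773181294

sn(u+v)=-0.007787644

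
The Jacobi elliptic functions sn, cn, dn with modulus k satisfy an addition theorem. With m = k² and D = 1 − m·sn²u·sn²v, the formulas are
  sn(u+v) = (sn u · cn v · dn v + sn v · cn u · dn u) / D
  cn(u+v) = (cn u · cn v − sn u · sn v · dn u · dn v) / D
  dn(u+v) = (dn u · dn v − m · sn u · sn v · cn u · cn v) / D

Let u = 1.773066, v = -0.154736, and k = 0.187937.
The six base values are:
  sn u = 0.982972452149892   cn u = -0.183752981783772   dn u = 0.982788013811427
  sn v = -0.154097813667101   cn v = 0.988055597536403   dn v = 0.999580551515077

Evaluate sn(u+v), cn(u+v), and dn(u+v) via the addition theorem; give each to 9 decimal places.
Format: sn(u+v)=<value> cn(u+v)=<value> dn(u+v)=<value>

sn(u+v)=0.999462577 cn(u+v)=-0.032780430 dn(u+v)=0.982200406

m = k² = 0.035320315969
D = 1 − m·sn²u·sn²v = 0.9991895985156407
sn(u+v) = (sn u·cn v·dn v + sn v·cn u·dn u)/D = 0.9986526113217854/0.9991895985156407 = 0.999462577277973
cn(u+v) = (cn u·cn v − sn u·sn v·dn u·dn v)/D = -0.03275386514636555/0.9991895985156407 = -0.03278043045586492
dn(u+v) = (dn u·dn v − m·sn u·sn v·cn u·cn v)/D = 0.9814044294163615/0.9991895985156407 = 0.9822004060833898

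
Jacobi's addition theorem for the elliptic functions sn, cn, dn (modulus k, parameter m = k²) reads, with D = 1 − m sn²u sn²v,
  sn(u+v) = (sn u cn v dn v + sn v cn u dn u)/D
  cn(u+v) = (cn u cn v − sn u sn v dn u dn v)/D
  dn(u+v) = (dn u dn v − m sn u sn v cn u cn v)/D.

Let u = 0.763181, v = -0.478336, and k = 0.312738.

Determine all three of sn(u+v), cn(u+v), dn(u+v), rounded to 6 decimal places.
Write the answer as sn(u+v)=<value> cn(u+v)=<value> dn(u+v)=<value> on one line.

sn(u+v)=0.280653 cn(u+v)=0.959809 dn(u+v)=0.996141

sn u = 0.686557609680715, cn u = 0.727075407773845, dn u = 0.9766772631353225
sn v = -0.4587903830897235, cn v = 0.8885445314582634, dn v = 0.9896530447721553
m = k² = 0.097805056644
D = 1 − m·sn²u·sn²v = 0.9902961541039848
sn(u+v) = (sn u·cn v·dn v + sn v·cn u·dn u)/D = 0.2779296658470942/0.9902961541039848 = 0.2806530800864956
cn(u+v) = (cn u·cn v − sn u·sn v·dn u·dn v)/D = 0.9504954359044897/0.9902961541039848 = 0.9598092772202002
dn(u+v) = (dn u·dn v − m·sn u·sn v·cn u·cn v)/D = 0.9864742931752185/0.9902961541039848 = 0.9961406889111628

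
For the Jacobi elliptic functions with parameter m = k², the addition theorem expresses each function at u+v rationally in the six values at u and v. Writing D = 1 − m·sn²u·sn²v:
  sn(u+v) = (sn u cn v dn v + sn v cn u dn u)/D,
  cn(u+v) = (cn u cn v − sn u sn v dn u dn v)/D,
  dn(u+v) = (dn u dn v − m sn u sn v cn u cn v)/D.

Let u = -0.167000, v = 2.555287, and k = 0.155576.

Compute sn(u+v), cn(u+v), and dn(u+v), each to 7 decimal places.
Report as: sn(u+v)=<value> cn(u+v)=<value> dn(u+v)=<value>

sn(u+v)=0.6968018 cn(u+v)=-0.7172637 dn(u+v)=0.9941067

sn u = -0.1662064147848537, cn u = 0.9860909834717916, dn u = 0.9996656330200184
sn v = 0.5685535020696065, cn v = -0.8226462880754923, dn v = 0.9960803267414155
m = k² = 0.024203891776
D = 1 − m·sn²u·sn²v = 0.9997838658246956
sn(u+v) = (sn u·cn v·dn v + sn v·cn u·dn u)/D = 0.6966511774941467/0.9997838658246956 = 0.6968017801722548
cn(u+v) = (cn u·cn v − sn u·sn v·dn u·dn v)/D = -0.7171087192744151/0.9997838658246956 = -0.7172637444823045
dn(u+v) = (dn u·dn v − m·sn u·sn v·cn u·cn v)/D = 0.9938918836112838/0.9997838658246956 = 0.9941067440525742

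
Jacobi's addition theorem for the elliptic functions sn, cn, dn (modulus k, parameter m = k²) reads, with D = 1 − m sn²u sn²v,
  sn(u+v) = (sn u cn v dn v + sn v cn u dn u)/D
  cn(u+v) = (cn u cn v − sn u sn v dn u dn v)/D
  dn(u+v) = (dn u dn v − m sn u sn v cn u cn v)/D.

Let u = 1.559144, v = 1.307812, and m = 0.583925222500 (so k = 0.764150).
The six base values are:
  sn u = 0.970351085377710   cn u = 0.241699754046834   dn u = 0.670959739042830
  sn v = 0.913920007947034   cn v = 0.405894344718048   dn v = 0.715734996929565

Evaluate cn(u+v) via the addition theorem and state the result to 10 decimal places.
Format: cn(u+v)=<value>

m = k² = 0.5839252225
D = 1 − m·sn²u·sn²v = 0.5407687883253582
cn(u+v) = (cn u·cn v − sn u·sn v·dn u·dn v)/D = -0.3277740148931335/0.5407687883253582 = -0.6061259857621913

cn(u+v)=-0.6061259858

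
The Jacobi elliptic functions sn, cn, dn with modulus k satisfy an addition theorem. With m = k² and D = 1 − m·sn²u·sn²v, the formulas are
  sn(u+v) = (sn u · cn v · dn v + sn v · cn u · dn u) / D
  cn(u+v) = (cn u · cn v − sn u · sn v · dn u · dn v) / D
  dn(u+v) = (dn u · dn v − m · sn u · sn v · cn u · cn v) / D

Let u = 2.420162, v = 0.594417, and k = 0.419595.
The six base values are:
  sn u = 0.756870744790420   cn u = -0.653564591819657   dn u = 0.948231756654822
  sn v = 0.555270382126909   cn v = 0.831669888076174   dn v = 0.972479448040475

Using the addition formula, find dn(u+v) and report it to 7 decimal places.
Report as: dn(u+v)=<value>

m = k² = 0.176059964025
D = 1 − m·sn²u·sn²v = 0.96890338874344
dn(u+v) = (dn u·dn v − m·sn u·sn v·cn u·cn v)/D = 0.9623544379688962/0.96890338874344 = 0.9932408629687661

dn(u+v)=0.9932409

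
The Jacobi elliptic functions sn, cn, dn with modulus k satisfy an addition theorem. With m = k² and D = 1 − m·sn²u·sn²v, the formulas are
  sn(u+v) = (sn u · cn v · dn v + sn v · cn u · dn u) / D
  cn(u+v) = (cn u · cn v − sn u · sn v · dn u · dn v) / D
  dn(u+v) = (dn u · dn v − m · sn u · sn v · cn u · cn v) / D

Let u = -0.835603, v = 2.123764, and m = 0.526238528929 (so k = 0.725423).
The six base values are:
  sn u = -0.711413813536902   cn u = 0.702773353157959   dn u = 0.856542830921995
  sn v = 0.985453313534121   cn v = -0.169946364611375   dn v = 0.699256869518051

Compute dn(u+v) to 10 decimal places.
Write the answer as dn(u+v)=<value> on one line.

m = k² = 0.526238528929
D = 1 − m·sn²u·sn²v = 0.7413578286349632
dn(u+v) = (dn u·dn v − m·sn u·sn v·cn u·cn v)/D = 0.5548810579356064/0.7413578286349632 = 0.7484659047268576

dn(u+v)=0.7484659047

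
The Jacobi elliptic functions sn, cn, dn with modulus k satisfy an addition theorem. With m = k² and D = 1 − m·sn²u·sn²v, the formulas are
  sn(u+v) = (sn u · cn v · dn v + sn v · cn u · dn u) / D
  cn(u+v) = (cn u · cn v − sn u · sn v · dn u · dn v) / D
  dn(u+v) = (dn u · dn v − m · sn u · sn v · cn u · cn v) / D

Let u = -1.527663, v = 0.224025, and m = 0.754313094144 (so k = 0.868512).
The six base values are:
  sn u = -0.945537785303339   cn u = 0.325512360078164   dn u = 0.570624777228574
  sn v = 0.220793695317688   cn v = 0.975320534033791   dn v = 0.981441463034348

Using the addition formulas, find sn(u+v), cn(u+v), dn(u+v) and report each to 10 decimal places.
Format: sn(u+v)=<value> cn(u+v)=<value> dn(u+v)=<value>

sn(u+v)=-0.8934495774 cn(u+v)=0.4491635033 dn(u+v)=0.6307677487

m = k² = 0.754313094144
D = 1 − m·sn²u·sn²v = 0.9671237132084611
sn(u+v) = (sn u·cn v·dn v + sn v·cn u·dn u)/D = -0.8640762728337165/0.9671237132084611 = -0.8934495773732176
cn(u+v) = (cn u·cn v − sn u·sn v·dn u·dn v)/D = 0.4343966751437152/0.9671237132084611 = 0.4491635032943113
dn(u+v) = (dn u·dn v − m·sn u·sn v·cn u·cn v)/D = 0.6100304473383198/0.9671237132084611 = 0.6307677487449108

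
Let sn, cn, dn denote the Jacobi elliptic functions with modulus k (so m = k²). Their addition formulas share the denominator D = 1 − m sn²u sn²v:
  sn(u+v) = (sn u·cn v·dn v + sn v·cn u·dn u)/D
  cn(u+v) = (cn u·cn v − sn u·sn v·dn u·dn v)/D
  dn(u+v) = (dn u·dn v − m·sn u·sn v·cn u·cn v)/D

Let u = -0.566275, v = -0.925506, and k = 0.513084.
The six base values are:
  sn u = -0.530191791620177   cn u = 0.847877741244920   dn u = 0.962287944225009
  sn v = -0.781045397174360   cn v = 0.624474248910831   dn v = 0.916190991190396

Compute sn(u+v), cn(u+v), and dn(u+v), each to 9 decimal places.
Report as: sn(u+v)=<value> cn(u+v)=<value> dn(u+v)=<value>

sn(u+v)=-0.985069112 cn(u+v)=0.172159359 dn(u+v)=0.862871595

m = k² = 0.263255191056
D = 1 − m·sn²u·sn²v = 0.9548564718543586
sn(u+v) = (sn u·cn v·dn v + sn v·cn u·dn u)/D = -0.9405996166743074/0.9548564718543586 = -0.985069111850534
cn(u+v) = (cn u·cn v − sn u·sn v·dn u·dn v)/D = 0.1643874780945905/0.9548564718543586 = 0.1721593589614
dn(u+v) = (dn u·dn v − m·sn u·sn v·cn u·cn v)/D = 0.8239185264540468/0.9548564718543586 = 0.8628715945695727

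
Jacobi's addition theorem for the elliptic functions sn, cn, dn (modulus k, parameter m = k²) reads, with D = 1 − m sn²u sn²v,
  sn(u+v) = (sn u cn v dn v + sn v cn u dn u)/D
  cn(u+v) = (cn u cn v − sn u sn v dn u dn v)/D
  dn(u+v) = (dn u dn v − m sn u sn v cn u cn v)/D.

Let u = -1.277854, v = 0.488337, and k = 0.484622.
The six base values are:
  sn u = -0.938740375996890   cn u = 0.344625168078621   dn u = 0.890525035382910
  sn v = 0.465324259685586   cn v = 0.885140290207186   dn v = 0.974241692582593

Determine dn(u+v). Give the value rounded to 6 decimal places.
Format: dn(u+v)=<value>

m = k² = 0.234858482884
D = 1 − m·sn²u·sn²v = 0.9551865234984467
dn(u+v) = (dn u·dn v − m·sn u·sn v·cn u·cn v)/D = 0.8988810116358583/0.9551865234984467 = 0.9410528619516479

dn(u+v)=0.941053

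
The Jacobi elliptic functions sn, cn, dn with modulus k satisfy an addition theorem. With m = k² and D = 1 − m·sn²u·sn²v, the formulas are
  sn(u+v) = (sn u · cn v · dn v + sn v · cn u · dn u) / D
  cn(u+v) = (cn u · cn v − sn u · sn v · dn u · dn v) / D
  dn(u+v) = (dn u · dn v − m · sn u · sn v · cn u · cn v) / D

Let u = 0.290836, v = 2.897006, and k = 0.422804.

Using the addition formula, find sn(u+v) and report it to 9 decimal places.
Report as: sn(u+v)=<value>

sn(u+v)=0.110039029

sn u = 0.2860632462360013, cn u = 0.9582107383832227, dn u = 0.9926587609316946
sn v = 0.3887535473094751, cn v = -0.9213417821060216, dn v = 0.9863993286989352
m = k² = 0.178763222416
D = 1 − m·sn²u·sn²v = 0.9977891919873111
sn(u+v) = (sn u·cn v·dn v + sn v·cn u·dn u)/D = 0.1097957539625973/0.9977891919873111 = 0.1100390291299062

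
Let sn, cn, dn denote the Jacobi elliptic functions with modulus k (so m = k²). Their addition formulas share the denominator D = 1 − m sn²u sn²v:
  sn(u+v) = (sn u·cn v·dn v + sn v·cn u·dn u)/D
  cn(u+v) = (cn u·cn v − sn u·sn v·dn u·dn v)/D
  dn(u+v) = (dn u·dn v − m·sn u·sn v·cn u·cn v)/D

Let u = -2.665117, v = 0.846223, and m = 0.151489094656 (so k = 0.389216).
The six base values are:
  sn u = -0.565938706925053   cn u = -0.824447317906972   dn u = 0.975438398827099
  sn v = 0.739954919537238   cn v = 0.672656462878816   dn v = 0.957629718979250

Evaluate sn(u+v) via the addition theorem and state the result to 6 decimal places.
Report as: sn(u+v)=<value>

m = k² = 0.151489094656
D = 1 − m·sn²u·sn²v = 0.9734337233874614
sn(u+v) = (sn u·cn v·dn v + sn v·cn u·dn u)/D = -0.9596226610119611/0.9734337233874614 = -0.9858120157092575

sn(u+v)=-0.985812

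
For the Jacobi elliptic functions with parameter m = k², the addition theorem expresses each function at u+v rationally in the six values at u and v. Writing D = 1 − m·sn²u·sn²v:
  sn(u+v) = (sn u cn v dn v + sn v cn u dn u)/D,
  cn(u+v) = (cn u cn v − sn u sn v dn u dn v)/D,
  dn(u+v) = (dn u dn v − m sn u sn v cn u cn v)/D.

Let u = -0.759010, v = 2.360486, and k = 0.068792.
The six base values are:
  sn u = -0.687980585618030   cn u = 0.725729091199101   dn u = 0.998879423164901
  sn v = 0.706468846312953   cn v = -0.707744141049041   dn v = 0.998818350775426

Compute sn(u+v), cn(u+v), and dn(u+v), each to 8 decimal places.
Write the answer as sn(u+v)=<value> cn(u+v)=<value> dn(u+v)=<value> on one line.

m = k² = 0.004732339264
D = 1 − m·sn²u·sn²v = 0.9988820708821063
sn(u+v) = (sn u·cn v·dn v + sn v·cn u·dn u)/D = 0.9984693352618483/0.9988820708821063 = 0.9995868024541741
cn(u+v) = (cn u·cn v − sn u·sn v·dn u·dn v)/D = -0.02871198480579185/0.9988820708821063 = -0.028744118693047
dn(u+v) = (dn u·dn v − m·sn u·sn v·cn u·cn v)/D = 0.9965177010107973/0.9988820708821063 = 0.9976329839725514

sn(u+v)=0.99958680 cn(u+v)=-0.02874412 dn(u+v)=0.99763298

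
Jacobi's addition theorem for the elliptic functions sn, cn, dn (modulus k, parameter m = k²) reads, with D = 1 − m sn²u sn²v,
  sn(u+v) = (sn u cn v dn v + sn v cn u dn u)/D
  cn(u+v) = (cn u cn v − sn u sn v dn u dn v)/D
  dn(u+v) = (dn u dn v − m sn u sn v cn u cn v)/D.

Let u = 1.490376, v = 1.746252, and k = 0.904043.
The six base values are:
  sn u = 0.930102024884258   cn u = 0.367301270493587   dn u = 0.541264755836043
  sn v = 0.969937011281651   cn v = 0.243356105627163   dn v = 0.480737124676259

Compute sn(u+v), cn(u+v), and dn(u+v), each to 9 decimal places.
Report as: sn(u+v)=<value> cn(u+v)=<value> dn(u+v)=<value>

sn(u+v)=0.900859595 cn(u+v)=-0.434110573 dn(u+v)=0.580281730

m = k² = 0.817293745849
D = 1 − m·sn²u·sn²v = 0.334839549766113
sn(u+v) = (sn u·cn v·dn v + sn v·cn u·dn u)/D = 0.3016434213049438/0.334839549766113 = 0.9008595953364623
cn(u+v) = (cn u·cn v − sn u·sn v·dn u·dn v)/D = -0.1453573887734003/0.334839549766113 = -0.4341105728846343
dn(u+v) = (dn u·dn v − m·sn u·sn v·cn u·cn v)/D = 0.1943012733210204/0.334839549766113 = 0.5802817303294691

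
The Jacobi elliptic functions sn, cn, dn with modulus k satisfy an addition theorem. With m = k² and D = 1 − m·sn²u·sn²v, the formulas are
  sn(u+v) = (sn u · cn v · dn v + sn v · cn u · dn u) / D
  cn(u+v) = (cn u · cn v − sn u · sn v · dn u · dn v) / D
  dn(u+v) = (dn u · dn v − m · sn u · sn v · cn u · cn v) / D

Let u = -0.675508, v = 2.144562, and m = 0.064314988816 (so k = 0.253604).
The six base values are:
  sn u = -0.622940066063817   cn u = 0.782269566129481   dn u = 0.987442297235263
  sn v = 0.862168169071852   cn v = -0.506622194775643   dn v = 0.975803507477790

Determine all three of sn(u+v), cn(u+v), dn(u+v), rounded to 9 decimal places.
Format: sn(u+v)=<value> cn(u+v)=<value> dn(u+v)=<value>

m = k² = 0.064314988816
D = 1 − m·sn²u·sn²v = 0.9814480870732803
sn(u+v) = (sn u·cn v·dn v + sn v·cn u·dn u)/D = 0.9739373680965022/0.9814480870732803 = 0.9923473089654947
cn(u+v) = (cn u·cn v − sn u·sn v·dn u·dn v)/D = 0.1211872544662168/0.9814480870732803 = 0.1234780077136859
dn(u+v) = (dn u·dn v − m·sn u·sn v·cn u·cn v)/D = 0.9498600464873752/0.9814480870732803 = 0.9678148635654261

sn(u+v)=0.992347309 cn(u+v)=0.123478008 dn(u+v)=0.967814864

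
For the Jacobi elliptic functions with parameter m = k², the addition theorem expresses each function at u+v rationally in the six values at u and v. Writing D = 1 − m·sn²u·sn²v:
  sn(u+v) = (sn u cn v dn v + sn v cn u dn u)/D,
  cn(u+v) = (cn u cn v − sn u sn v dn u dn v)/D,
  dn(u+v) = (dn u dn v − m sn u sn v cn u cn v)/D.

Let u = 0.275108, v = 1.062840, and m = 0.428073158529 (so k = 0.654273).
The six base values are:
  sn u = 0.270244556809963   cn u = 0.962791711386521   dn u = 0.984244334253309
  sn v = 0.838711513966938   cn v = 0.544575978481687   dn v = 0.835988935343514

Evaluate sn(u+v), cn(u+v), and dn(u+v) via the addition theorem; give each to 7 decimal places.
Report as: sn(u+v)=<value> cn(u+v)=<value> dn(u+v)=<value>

sn(u+v)=0.9384512 cn(u+v)=0.3454119 dn(u+v)=0.7893035

m = k² = 0.428073158529
D = 1 − m·sn²u·sn²v = 0.9780083853003568
sn(u+v) = (sn u·cn v·dn v + sn v·cn u·dn u)/D = 0.9178131227717112/0.9780083853003568 = 0.9384511795262788
cn(u+v) = (cn u·cn v − sn u·sn v·dn u·dn v)/D = 0.337815738807195/0.9780083853003568 = 0.3454119043196631
dn(u+v) = (dn u·dn v − m·sn u·sn v·cn u·cn v)/D = 0.7719454236163058/0.9780083853003568 = 0.7893034816661957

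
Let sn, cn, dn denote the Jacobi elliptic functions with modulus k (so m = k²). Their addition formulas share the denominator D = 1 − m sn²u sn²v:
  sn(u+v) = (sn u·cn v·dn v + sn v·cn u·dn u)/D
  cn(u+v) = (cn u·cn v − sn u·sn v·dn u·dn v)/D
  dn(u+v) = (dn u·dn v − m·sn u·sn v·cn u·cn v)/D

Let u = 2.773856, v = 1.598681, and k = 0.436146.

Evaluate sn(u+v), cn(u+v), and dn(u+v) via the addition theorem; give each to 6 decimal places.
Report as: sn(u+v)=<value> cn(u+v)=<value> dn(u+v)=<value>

sn(u+v)=-0.858733 cn(u+v)=-0.512424 dn(u+v)=0.927214

sn u = 0.5064044160390656, cn u = -0.8622961019372249, dn u = 0.9753041038569628
sn v = 0.9987281664571914, cn v = 0.05041874180358471, dn v = 0.9001445571785182
m = k² = 0.190223333316
D = 1 − m·sn²u·sn²v = 0.9513421010186693
sn(u+v) = (sn u·cn v·dn v + sn v·cn u·dn u)/D = -0.8169485767469573/0.9513421010186693 = -0.8587327060078521
cn(u+v) = (cn u·cn v − sn u·sn v·dn u·dn v)/D = -0.4874903241313993/0.9513421010186693 = -0.5124237890969074
dn(u+v) = (dn u·dn v − m·sn u·sn v·cn u·cn v)/D = 0.8820973833793464/0.9513421010186693 = 0.9272136515716296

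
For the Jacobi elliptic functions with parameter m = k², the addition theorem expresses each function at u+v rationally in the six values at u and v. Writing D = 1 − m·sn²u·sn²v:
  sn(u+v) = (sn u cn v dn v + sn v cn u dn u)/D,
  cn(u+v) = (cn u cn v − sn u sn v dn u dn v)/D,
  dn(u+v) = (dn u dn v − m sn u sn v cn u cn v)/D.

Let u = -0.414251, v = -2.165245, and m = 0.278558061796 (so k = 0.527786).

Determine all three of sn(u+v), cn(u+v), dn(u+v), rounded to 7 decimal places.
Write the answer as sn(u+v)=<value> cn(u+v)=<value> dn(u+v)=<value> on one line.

sn(u+v)=-0.7181107 cn(u+v)=-0.6959289 dn(u+v)=0.9253931

sn u = -0.3995891898018736, cn u = 0.9166943216762512, dn u = 0.9775081640046943
sn v = -0.9219670805321296, cn v = -0.3872682563999555, dn v = 0.8736241513049505
m = k² = 0.278558061796
D = 1 − m·sn²u·sn²v = 0.9621928428663799
sn(u+v) = (sn u·cn v·dn v + sn v·cn u·dn u)/D = -0.6909609700956688/0.9621928428663799 = -0.7181106939408224
cn(u+v) = (cn u·cn v − sn u·sn v·dn u·dn v)/D = -0.6696178049213882/0.9621928428663799 = -0.6959288981266911
dn(u+v) = (dn u·dn v − m·sn u·sn v·cn u·cn v)/D = 0.8904065980040444/0.9621928428663799 = 0.9253930795738579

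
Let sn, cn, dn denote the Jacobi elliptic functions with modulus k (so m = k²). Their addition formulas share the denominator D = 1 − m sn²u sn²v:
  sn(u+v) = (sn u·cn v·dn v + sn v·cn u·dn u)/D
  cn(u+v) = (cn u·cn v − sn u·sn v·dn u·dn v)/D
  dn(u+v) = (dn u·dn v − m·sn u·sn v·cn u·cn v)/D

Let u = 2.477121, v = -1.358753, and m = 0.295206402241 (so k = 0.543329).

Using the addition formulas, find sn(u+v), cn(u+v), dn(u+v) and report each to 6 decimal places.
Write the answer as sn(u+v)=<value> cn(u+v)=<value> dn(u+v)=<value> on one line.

sn(u+v)=0.874774 cn(u+v)=0.484531 dn(u+v)=0.879829

sn u = 0.7898197525747952, cn u = -0.6133390240663718, dn u = 0.9032417986767253
sn v = -0.9560495025437492, cn v = 0.2932053012580942, dn v = 0.8545011994652505
m = k² = 0.295206402241
D = 1 − m·sn²u·sn²v = 0.8316773680754995
sn(u+v) = (sn u·cn v·dn v + sn v·cn u·dn u)/D = 0.7275299783898439/0.8316773680754995 = 0.8747742890651786
cn(u+v) = (cn u·cn v − sn u·sn v·dn u·dn v)/D = 0.4029731692222983/0.8316773680754995 = 0.4845306421584824
dn(u+v) = (dn u·dn v − m·sn u·sn v·cn u·cn v)/D = 0.7317339232263834/0.8316773680754995 = 0.8798290675140228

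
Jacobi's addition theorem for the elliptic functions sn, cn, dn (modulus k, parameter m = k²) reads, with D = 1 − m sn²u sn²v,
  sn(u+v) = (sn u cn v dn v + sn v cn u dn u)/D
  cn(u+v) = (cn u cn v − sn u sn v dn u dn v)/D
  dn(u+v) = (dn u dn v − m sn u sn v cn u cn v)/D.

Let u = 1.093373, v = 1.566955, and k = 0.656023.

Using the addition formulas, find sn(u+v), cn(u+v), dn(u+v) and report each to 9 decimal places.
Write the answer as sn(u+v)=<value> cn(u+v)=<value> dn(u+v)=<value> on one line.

sn(u+v)=0.776291415 cn(u+v)=-0.630374205 dn(u+v)=0.860609747

sn u = 0.8520862906807532, cn u = 0.5234013309439659, dn u = 0.829175606876132
sn v = 0.9845607794157354, cn v = 0.1750430565211872, dn v = 0.763426665731346
m = k² = 0.430366176529
D = 1 − m·sn²u·sn²v = 0.6971062232115768
sn(u+v) = (sn u·cn v·dn v + sn v·cn u·dn u)/D = 0.5411575766966869/0.6971062232115768 = 0.7762914153937221
cn(u+v) = (cn u·cn v − sn u·sn v·dn u·dn v)/D = -0.4394377812888625/0.6971062232115768 = -0.6303742050449174
dn(u+v) = (dn u·dn v − m·sn u·sn v·cn u·cn v)/D = 0.5999364101929406/0.6971062232115768 = 0.8606097467169729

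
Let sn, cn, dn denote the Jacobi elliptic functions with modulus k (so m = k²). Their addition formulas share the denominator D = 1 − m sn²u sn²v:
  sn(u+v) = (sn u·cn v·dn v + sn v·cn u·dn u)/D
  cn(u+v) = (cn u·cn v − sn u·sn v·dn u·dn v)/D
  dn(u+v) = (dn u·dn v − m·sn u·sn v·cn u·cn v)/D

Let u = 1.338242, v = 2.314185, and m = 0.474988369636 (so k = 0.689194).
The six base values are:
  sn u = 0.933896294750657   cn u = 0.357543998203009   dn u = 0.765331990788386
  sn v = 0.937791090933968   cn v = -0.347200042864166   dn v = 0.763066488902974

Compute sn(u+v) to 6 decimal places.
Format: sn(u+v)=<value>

m = k² = 0.474988369636
D = 1 − m·sn²u·sn²v = 0.6356720537223587
sn(u+v) = (sn u·cn v·dn v + sn v·cn u·dn u)/D = 0.009193603813645947/0.6356720537223587 = 0.01446280949399959

sn(u+v)=0.014463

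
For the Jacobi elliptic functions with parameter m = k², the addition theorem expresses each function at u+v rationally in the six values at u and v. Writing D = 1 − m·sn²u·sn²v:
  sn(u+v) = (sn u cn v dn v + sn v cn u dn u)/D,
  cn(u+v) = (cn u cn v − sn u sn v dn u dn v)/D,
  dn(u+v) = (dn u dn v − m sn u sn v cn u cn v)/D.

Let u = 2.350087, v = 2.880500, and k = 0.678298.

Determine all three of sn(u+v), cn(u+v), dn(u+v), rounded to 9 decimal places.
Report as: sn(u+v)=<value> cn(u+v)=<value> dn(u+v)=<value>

sn u = 0.9224598868731316, cn u = -0.3860929384358243, dn u = 0.7800616230689763
sn v = 0.6689219720251385, cn v = -0.7433326276587083, dn v = 0.8911400039073504
m = k² = 0.460088176804
D = 1 − m·sn²u·sn²v = 0.8248190102078719
sn(u+v) = (sn u·cn v·dn v + sn v·cn u·dn u)/D = -0.8125132615484537/0.8248190102078719 = -0.9850806679924644
cn(u+v) = (cn u·cn v − sn u·sn v·dn u·dn v)/D = -0.141945762205807/0.8248190102078719 = -0.1720932234212614
dn(u+v) = (dn u·dn v − m·sn u·sn v·cn u·cn v)/D = 0.6136663581649495/0.8248190102078719 = 0.7440012300520238

sn(u+v)=-0.985080668 cn(u+v)=-0.172093223 dn(u+v)=0.744001230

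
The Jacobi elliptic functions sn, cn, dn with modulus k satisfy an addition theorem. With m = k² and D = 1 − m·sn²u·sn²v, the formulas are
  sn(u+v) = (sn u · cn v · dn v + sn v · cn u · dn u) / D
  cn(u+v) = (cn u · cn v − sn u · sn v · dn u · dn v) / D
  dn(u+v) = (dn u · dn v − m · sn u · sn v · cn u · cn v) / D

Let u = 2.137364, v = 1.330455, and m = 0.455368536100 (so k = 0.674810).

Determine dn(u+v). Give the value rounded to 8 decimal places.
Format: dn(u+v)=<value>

dn(u+v)=0.99362663

sn u = 0.9719306521181148, cn u = -0.2352675232012615, dn u = 0.7548751420407547
sn v = 0.933708360550905, cn v = 0.3580344919659853, dn v = 0.7765336846503234
m = k² = 0.4553685361
D = 1 − m·sn²u·sn²v = 0.6249785813758035
dn(u+v) = (dn u·dn v − m·sn u·sn v·cn u·cn v)/D = 0.620995363967343/0.6249785813758035 = 0.9936266337324841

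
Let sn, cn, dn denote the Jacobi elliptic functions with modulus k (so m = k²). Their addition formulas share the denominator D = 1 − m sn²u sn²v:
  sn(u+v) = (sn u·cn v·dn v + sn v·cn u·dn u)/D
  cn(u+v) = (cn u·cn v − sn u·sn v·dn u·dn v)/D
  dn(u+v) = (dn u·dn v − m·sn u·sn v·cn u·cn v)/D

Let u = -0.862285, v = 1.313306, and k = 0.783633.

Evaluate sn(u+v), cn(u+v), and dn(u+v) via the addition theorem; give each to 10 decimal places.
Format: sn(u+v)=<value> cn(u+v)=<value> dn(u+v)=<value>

sn(u+v)=0.4277956468 cn(u+v)=0.9038754807 dn(u+v)=0.9421346179

sn u = -0.721758071027711, cn u = 0.6921454232358671, dn u = 0.8246842170375256
sn v = 0.9122205181615095, cn v = 0.4096995560714547, dn v = 0.6992818111777951
m = k² = 0.614080678689
D = 1 − m·sn²u·sn²v = 0.7337997837345995
sn(u+v) = (sn u·cn v·dn v + sn v·cn u·dn u)/D = 0.3139163531235743/0.7337997837345995 = 0.4277956468260714
cn(u+v) = (cn u·cn v − sn u·sn v·dn u·dn v)/D = 0.6632636322387504/0.7337997837345995 = 0.9038754806701326
dn(u+v) = (dn u·dn v − m·sn u·sn v·cn u·cn v)/D = 0.6913381788392495/0.7337997837345995 = 0.9421346178664078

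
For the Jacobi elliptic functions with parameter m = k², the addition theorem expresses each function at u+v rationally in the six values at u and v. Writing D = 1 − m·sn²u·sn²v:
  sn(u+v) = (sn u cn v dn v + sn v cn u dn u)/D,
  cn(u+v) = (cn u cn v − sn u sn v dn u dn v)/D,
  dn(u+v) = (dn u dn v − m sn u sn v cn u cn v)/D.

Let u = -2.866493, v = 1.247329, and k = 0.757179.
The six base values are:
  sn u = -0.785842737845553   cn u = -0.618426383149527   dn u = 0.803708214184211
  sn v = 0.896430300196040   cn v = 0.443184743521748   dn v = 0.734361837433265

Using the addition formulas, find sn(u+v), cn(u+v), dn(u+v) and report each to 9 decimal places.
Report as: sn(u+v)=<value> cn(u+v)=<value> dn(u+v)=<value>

sn(u+v)=-0.980192544 cn(u+v)=0.198046905 dn(u+v)=0.670199262

m = k² = 0.573320038041
D = 1 − m·sn²u·sn²v = 0.7154874261090721
sn(u+v) = (sn u·cn v·dn v + sn v·cn u·dn u)/D = -0.7013154404967943/0.7154874261090721 = -0.9801925441382707
cn(u+v) = (cn u·cn v − sn u·sn v·dn u·dn v)/D = 0.1417000700104703/0.7154874261090721 = 0.1980469045851114
dn(u+v) = (dn u·dn v − m·sn u·sn v·cn u·cn v)/D = 0.4795191450427375/0.7154874261090721 = 0.6701992621315996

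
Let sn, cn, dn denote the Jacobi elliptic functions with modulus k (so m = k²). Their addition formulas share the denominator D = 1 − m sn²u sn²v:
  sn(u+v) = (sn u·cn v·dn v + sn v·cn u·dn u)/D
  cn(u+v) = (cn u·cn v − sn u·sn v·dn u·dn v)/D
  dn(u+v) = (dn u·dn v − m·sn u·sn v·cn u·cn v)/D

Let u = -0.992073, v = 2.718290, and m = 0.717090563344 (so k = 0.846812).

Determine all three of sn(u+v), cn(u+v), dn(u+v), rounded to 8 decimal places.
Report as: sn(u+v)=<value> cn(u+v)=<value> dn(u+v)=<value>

sn u = -0.7816686127131471, cn u = 0.6236939793673689, dn u = 0.7495688709234034
sn v = 0.9417725103073395, cn v = -0.3362507082957775, dn v = 0.6033133103947009
m = k² = 0.717090563344
D = 1 − m·sn²u·sn²v = 0.6113923250950219
sn(u+v) = (sn u·cn v·dn v + sn v·cn u·dn u)/D = 0.5988529819186005/0.6113923250950219 = 0.9794905126189268
cn(u+v) = (cn u·cn v − sn u·sn v·dn u·dn v)/D = 0.1231896149531172/0.6113923250950219 = 0.2014902868366415
dn(u+v) = (dn u·dn v − m·sn u·sn v·cn u·cn v)/D = 0.3415172732839462/0.6113923250950219 = 0.558589402035539

sn(u+v)=0.97949051 cn(u+v)=0.20149029 dn(u+v)=0.55858940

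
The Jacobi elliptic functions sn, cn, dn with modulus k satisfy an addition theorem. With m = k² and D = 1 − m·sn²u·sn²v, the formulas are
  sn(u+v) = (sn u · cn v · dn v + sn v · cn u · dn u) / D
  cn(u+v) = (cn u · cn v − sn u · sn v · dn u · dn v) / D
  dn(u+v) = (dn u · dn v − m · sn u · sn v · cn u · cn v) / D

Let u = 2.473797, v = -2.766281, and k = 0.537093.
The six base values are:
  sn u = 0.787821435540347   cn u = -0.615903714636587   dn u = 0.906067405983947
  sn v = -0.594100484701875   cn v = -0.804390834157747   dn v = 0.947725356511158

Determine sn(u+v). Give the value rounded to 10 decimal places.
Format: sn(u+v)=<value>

m = k² = 0.288468890649
D = 1 − m·sn²u·sn²v = 0.9368062126849678
sn(u+v) = (sn u·cn v·dn v + sn v·cn u·dn u)/D = -0.2690511034023734/0.9368062126849678 = -0.287200383344224

sn(u+v)=-0.2872003833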